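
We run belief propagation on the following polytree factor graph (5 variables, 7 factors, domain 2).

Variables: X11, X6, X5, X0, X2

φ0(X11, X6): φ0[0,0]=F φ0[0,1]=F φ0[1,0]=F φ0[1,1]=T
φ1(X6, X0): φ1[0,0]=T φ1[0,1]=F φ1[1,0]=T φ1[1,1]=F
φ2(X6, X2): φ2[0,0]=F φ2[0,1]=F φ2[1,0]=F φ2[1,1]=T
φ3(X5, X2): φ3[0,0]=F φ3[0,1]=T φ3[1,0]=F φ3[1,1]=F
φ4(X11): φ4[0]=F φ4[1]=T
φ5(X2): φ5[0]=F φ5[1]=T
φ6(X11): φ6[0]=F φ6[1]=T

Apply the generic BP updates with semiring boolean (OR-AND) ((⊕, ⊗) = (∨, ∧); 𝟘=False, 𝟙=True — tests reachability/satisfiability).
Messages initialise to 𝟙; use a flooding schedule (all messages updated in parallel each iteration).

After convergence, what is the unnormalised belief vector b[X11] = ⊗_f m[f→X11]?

init: all messages = 𝟙 over 2 values
r1 m[φ0→X11] = [F, T]
r1 m[φ0→X6] = [F, T]
r1 m[φ1→X6] = [T, T]
r1 m[φ1→X0] = [T, F]
r1 m[φ2→X6] = [F, T]
r1 m[φ2→X2] = [F, T]
r1 m[φ3→X5] = [T, F]
r1 m[φ3→X2] = [F, T]
r1 m[φ4→X11] = [F, T]
r1 m[φ5→X2] = [F, T]
r1 m[φ6→X11] = [F, T]
r1 m[X11→φ0] = [T, T]
r1 m[X11→φ4] = [T, T]
r1 m[X11→φ6] = [T, T]
r1 m[X6→φ0] = [T, T]
r1 m[X6→φ1] = [T, T]
r1 m[X6→φ2] = [T, T]
r1 m[X5→φ3] = [T, T]
r1 m[X0→φ1] = [T, T]
r1 m[X2→φ2] = [T, T]
r1 m[X2→φ3] = [T, T]
r1 m[X2→φ5] = [T, T]
r2 m[φ0→X11] = [F, T]
r2 m[φ0→X6] = [F, T]
r2 m[φ1→X6] = [T, T]
r2 m[φ1→X0] = [T, F]
r2 m[φ2→X6] = [F, T]
r2 m[φ2→X2] = [F, T]
r2 m[φ3→X5] = [T, F]
r2 m[φ3→X2] = [F, T]
r2 m[φ4→X11] = [F, T]
r2 m[φ5→X2] = [F, T]
r2 m[φ6→X11] = [F, T]
r2 m[X11→φ0] = [F, T]
r2 m[X11→φ4] = [F, T]
r2 m[X11→φ6] = [F, T]
r2 m[X6→φ0] = [F, T]
r2 m[X6→φ1] = [F, T]
r2 m[X6→φ2] = [F, T]
r2 m[X5→φ3] = [T, T]
r2 m[X0→φ1] = [T, T]
r2 m[X2→φ2] = [F, T]
r2 m[X2→φ3] = [F, T]
r2 m[X2→φ5] = [F, T]
r3 m[φ0→X11] = [F, T]
r3 m[φ0→X6] = [F, T]
r3 m[φ1→X6] = [T, T]
r3 m[φ1→X0] = [T, F]
r3 m[φ2→X6] = [F, T]
r3 m[φ2→X2] = [F, T]
r3 m[φ3→X5] = [T, F]
r3 m[φ3→X2] = [F, T]
r3 m[φ4→X11] = [F, T]
r3 m[φ5→X2] = [F, T]
r3 m[φ6→X11] = [F, T]
r3 m[X11→φ0] = [F, T]
r3 m[X11→φ4] = [F, T]
r3 m[X11→φ6] = [F, T]
r3 m[X6→φ0] = [F, T]
r3 m[X6→φ1] = [F, T]
r3 m[X6→φ2] = [F, T]
r3 m[X5→φ3] = [T, T]
r3 m[X0→φ1] = [T, T]
r3 m[X2→φ2] = [F, T]
r3 m[X2→φ3] = [F, T]
r3 m[X2→φ5] = [F, T]
fixed point reached at round 3
b[X11] = ⊗ incoming = [F, T]

b[X11] = [F, T]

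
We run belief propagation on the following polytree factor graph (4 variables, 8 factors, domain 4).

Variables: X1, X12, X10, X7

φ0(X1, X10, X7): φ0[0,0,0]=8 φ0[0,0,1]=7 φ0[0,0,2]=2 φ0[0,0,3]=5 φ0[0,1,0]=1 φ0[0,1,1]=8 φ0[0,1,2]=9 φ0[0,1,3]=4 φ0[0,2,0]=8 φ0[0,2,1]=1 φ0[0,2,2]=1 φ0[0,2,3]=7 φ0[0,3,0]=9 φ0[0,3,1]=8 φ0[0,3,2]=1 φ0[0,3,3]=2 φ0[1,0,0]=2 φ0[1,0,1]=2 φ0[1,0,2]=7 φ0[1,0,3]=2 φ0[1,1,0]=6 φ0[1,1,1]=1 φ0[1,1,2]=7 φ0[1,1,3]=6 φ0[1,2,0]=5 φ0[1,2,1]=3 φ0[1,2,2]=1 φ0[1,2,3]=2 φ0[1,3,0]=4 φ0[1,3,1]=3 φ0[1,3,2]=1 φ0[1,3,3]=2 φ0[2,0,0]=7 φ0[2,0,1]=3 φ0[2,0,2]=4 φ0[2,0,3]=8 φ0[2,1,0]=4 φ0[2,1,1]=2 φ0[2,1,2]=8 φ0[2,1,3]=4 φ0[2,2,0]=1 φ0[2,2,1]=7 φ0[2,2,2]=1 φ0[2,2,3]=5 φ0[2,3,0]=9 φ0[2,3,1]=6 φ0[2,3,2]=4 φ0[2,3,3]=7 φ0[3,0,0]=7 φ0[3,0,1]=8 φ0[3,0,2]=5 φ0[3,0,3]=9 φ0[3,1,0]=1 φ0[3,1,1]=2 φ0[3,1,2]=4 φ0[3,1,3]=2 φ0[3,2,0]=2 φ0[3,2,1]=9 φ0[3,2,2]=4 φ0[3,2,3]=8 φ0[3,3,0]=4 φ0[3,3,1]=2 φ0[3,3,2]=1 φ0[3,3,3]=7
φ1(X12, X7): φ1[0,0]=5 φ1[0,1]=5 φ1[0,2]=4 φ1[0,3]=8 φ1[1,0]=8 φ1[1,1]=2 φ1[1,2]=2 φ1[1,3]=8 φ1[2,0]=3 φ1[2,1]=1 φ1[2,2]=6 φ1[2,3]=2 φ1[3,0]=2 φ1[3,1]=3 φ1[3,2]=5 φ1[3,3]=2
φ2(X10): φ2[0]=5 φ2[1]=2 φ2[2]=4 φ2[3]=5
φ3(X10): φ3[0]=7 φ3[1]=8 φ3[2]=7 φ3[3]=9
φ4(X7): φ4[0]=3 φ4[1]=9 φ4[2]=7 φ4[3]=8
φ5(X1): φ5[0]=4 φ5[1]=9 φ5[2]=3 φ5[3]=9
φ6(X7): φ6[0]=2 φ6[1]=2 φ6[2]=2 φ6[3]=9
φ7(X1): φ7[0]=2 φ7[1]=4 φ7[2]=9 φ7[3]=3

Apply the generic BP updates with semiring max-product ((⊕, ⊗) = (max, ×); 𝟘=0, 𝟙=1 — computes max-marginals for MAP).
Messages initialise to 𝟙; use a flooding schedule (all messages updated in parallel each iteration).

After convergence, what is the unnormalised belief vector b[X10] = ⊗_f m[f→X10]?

init: all messages = 𝟙 over 4 values
r1 m[φ0→X1] = [9, 7, 9, 9]
r1 m[φ0→X10] = [9, 9, 9, 9]
r1 m[φ0→X7] = [9, 9, 9, 9]
r1 m[φ1→X12] = [8, 8, 6, 5]
r1 m[φ1→X7] = [8, 5, 6, 8]
r1 m[φ2→X10] = [5, 2, 4, 5]
r1 m[φ3→X10] = [7, 8, 7, 9]
r1 m[φ4→X7] = [3, 9, 7, 8]
r1 m[φ5→X1] = [4, 9, 3, 9]
r1 m[φ6→X7] = [2, 2, 2, 9]
r1 m[φ7→X1] = [2, 4, 9, 3]
r1 m[X1→φ0] = [1, 1, 1, 1]
r1 m[X1→φ5] = [1, 1, 1, 1]
r1 m[X1→φ7] = [1, 1, 1, 1]
r1 m[X12→φ1] = [1, 1, 1, 1]
r1 m[X10→φ0] = [1, 1, 1, 1]
r1 m[X10→φ2] = [1, 1, 1, 1]
r1 m[X10→φ3] = [1, 1, 1, 1]
r1 m[X7→φ0] = [1, 1, 1, 1]
r1 m[X7→φ1] = [1, 1, 1, 1]
r1 m[X7→φ4] = [1, 1, 1, 1]
r1 m[X7→φ6] = [1, 1, 1, 1]
r2 m[φ0→X1] = [9, 7, 9, 9]
r2 m[φ0→X10] = [9, 9, 9, 9]
r2 m[φ0→X7] = [9, 9, 9, 9]
r2 m[φ1→X12] = [8, 8, 6, 5]
r2 m[φ1→X7] = [8, 5, 6, 8]
r2 m[φ2→X10] = [5, 2, 4, 5]
r2 m[φ3→X10] = [7, 8, 7, 9]
r2 m[φ4→X7] = [3, 9, 7, 8]
r2 m[φ5→X1] = [4, 9, 3, 9]
r2 m[φ6→X7] = [2, 2, 2, 9]
r2 m[φ7→X1] = [2, 4, 9, 3]
r2 m[X1→φ0] = [8, 36, 27, 27]
r2 m[X1→φ5] = [18, 28, 81, 27]
r2 m[X1→φ7] = [36, 63, 27, 81]
r2 m[X12→φ1] = [1, 1, 1, 1]
r2 m[X10→φ0] = [35, 16, 28, 45]
r2 m[X10→φ2] = [63, 72, 63, 81]
r2 m[X10→φ3] = [45, 18, 36, 45]
r2 m[X7→φ0] = [48, 90, 84, 576]
r2 m[X7→φ1] = [54, 162, 126, 648]
r2 m[X7→φ4] = [144, 90, 108, 648]
r2 m[X7→φ6] = [216, 405, 378, 576]
r3 m[φ0→X1] = [112896, 55296, 181440, 181440]
r3 m[φ0→X10] = [139968, 124416, 124416, 108864]
r3 m[φ0→X7] = [10935, 7560, 8820, 8505]
r3 m[φ1→X12] = [5184, 5184, 1296, 1296]
r3 m[φ1→X7] = [8, 5, 6, 8]
r3 m[φ2→X10] = [5, 2, 4, 5]
r3 m[φ3→X10] = [7, 8, 7, 9]
r3 m[φ4→X7] = [3, 9, 7, 8]
r3 m[φ5→X1] = [4, 9, 3, 9]
r3 m[φ6→X7] = [2, 2, 2, 9]
r3 m[φ7→X1] = [2, 4, 9, 3]
r3 m[X1→φ0] = [8, 36, 27, 27]
r3 m[X1→φ5] = [18, 28, 81, 27]
r3 m[X1→φ7] = [36, 63, 27, 81]
r3 m[X12→φ1] = [1, 1, 1, 1]
r3 m[X10→φ0] = [35, 16, 28, 45]
r3 m[X10→φ2] = [63, 72, 63, 81]
r3 m[X10→φ3] = [45, 18, 36, 45]
r3 m[X7→φ0] = [48, 90, 84, 576]
r3 m[X7→φ1] = [54, 162, 126, 648]
r3 m[X7→φ4] = [144, 90, 108, 648]
r3 m[X7→φ6] = [216, 405, 378, 576]
r4 m[φ0→X1] = [112896, 55296, 181440, 181440]
r4 m[φ0→X10] = [139968, 124416, 124416, 108864]
r4 m[φ0→X7] = [10935, 7560, 8820, 8505]
r4 m[φ1→X12] = [5184, 5184, 1296, 1296]
r4 m[φ1→X7] = [8, 5, 6, 8]
r4 m[φ2→X10] = [5, 2, 4, 5]
r4 m[φ3→X10] = [7, 8, 7, 9]
r4 m[φ4→X7] = [3, 9, 7, 8]
r4 m[φ5→X1] = [4, 9, 3, 9]
r4 m[φ6→X7] = [2, 2, 2, 9]
r4 m[φ7→X1] = [2, 4, 9, 3]
r4 m[X1→φ0] = [8, 36, 27, 27]
r4 m[X1→φ5] = [225792, 221184, 1632960, 544320]
r4 m[X1→φ7] = [451584, 497664, 544320, 1632960]
r4 m[X12→φ1] = [1, 1, 1, 1]
r4 m[X10→φ0] = [35, 16, 28, 45]
r4 m[X10→φ2] = [979776, 995328, 870912, 979776]
r4 m[X10→φ3] = [699840, 248832, 497664, 544320]
r4 m[X7→φ0] = [48, 90, 84, 576]
r4 m[X7→φ1] = [65610, 136080, 123480, 612360]
r4 m[X7→φ4] = [174960, 75600, 105840, 612360]
r4 m[X7→φ6] = [262440, 340200, 370440, 544320]
r5 m[φ0→X1] = [112896, 55296, 181440, 181440]
r5 m[φ0→X10] = [139968, 124416, 124416, 108864]
r5 m[φ0→X7] = [10935, 7560, 8820, 8505]
r5 m[φ1→X12] = [4898880, 4898880, 1224720, 1224720]
r5 m[φ1→X7] = [8, 5, 6, 8]
r5 m[φ2→X10] = [5, 2, 4, 5]
r5 m[φ3→X10] = [7, 8, 7, 9]
r5 m[φ4→X7] = [3, 9, 7, 8]
r5 m[φ5→X1] = [4, 9, 3, 9]
r5 m[φ6→X7] = [2, 2, 2, 9]
r5 m[φ7→X1] = [2, 4, 9, 3]
r5 m[X1→φ0] = [8, 36, 27, 27]
r5 m[X1→φ5] = [225792, 221184, 1632960, 544320]
r5 m[X1→φ7] = [451584, 497664, 544320, 1632960]
r5 m[X12→φ1] = [1, 1, 1, 1]
r5 m[X10→φ0] = [35, 16, 28, 45]
r5 m[X10→φ2] = [979776, 995328, 870912, 979776]
r5 m[X10→φ3] = [699840, 248832, 497664, 544320]
r5 m[X7→φ0] = [48, 90, 84, 576]
r5 m[X7→φ1] = [65610, 136080, 123480, 612360]
r5 m[X7→φ4] = [174960, 75600, 105840, 612360]
r5 m[X7→φ6] = [262440, 340200, 370440, 544320]
r6 m[φ0→X1] = [112896, 55296, 181440, 181440]
r6 m[φ0→X10] = [139968, 124416, 124416, 108864]
r6 m[φ0→X7] = [10935, 7560, 8820, 8505]
r6 m[φ1→X12] = [4898880, 4898880, 1224720, 1224720]
r6 m[φ1→X7] = [8, 5, 6, 8]
r6 m[φ2→X10] = [5, 2, 4, 5]
r6 m[φ3→X10] = [7, 8, 7, 9]
r6 m[φ4→X7] = [3, 9, 7, 8]
r6 m[φ5→X1] = [4, 9, 3, 9]
r6 m[φ6→X7] = [2, 2, 2, 9]
r6 m[φ7→X1] = [2, 4, 9, 3]
r6 m[X1→φ0] = [8, 36, 27, 27]
r6 m[X1→φ5] = [225792, 221184, 1632960, 544320]
r6 m[X1→φ7] = [451584, 497664, 544320, 1632960]
r6 m[X12→φ1] = [1, 1, 1, 1]
r6 m[X10→φ0] = [35, 16, 28, 45]
r6 m[X10→φ2] = [979776, 995328, 870912, 979776]
r6 m[X10→φ3] = [699840, 248832, 497664, 544320]
r6 m[X7→φ0] = [48, 90, 84, 576]
r6 m[X7→φ1] = [65610, 136080, 123480, 612360]
r6 m[X7→φ4] = [174960, 75600, 105840, 612360]
r6 m[X7→φ6] = [262440, 340200, 370440, 544320]
fixed point reached at round 6
b[X10] = ⊗ incoming = [4898880, 1990656, 3483648, 4898880]

b[X10] = [4898880, 1990656, 3483648, 4898880]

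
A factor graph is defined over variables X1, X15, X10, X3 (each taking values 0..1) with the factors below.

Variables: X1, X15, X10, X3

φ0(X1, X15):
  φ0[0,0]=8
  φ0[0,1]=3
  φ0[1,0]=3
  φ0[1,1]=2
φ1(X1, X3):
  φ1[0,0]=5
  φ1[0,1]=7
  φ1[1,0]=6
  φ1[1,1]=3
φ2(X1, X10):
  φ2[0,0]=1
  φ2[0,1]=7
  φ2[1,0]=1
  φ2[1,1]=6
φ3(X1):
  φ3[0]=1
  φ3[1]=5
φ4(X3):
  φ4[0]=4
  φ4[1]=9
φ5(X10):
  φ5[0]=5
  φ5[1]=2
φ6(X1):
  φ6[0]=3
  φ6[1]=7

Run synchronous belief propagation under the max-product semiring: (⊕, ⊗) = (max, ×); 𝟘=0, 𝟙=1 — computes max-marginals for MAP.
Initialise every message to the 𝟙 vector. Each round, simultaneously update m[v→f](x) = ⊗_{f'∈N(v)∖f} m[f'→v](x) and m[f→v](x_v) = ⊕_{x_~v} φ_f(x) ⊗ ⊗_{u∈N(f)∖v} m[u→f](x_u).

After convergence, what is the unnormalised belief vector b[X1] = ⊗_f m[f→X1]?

init: all messages = 𝟙 over 2 values
r1 m[φ0→X1] = [8, 3]
r1 m[φ0→X15] = [8, 3]
r1 m[φ1→X1] = [7, 6]
r1 m[φ1→X3] = [6, 7]
r1 m[φ2→X1] = [7, 6]
r1 m[φ2→X10] = [1, 7]
r1 m[φ3→X1] = [1, 5]
r1 m[φ4→X3] = [4, 9]
r1 m[φ5→X10] = [5, 2]
r1 m[φ6→X1] = [3, 7]
r1 m[X1→φ0] = [1, 1]
r1 m[X1→φ1] = [1, 1]
r1 m[X1→φ2] = [1, 1]
r1 m[X1→φ3] = [1, 1]
r1 m[X1→φ6] = [1, 1]
r1 m[X15→φ0] = [1, 1]
r1 m[X10→φ2] = [1, 1]
r1 m[X10→φ5] = [1, 1]
r1 m[X3→φ1] = [1, 1]
r1 m[X3→φ4] = [1, 1]
r2 m[φ0→X1] = [8, 3]
r2 m[φ0→X15] = [8, 3]
r2 m[φ1→X1] = [7, 6]
r2 m[φ1→X3] = [6, 7]
r2 m[φ2→X1] = [7, 6]
r2 m[φ2→X10] = [1, 7]
r2 m[φ3→X1] = [1, 5]
r2 m[φ4→X3] = [4, 9]
r2 m[φ5→X10] = [5, 2]
r2 m[φ6→X1] = [3, 7]
r2 m[X1→φ0] = [147, 1260]
r2 m[X1→φ1] = [168, 630]
r2 m[X1→φ2] = [168, 630]
r2 m[X1→φ3] = [1176, 756]
r2 m[X1→φ6] = [392, 540]
r2 m[X15→φ0] = [1, 1]
r2 m[X10→φ2] = [5, 2]
r2 m[X10→φ5] = [1, 7]
r2 m[X3→φ1] = [4, 9]
r2 m[X3→φ4] = [6, 7]
r3 m[φ0→X1] = [8, 3]
r3 m[φ0→X15] = [3780, 2520]
r3 m[φ1→X1] = [63, 27]
r3 m[φ1→X3] = [3780, 1890]
r3 m[φ2→X1] = [14, 12]
r3 m[φ2→X10] = [630, 3780]
r3 m[φ3→X1] = [1, 5]
r3 m[φ4→X3] = [4, 9]
r3 m[φ5→X10] = [5, 2]
r3 m[φ6→X1] = [3, 7]
r3 m[X1→φ0] = [147, 1260]
r3 m[X1→φ1] = [168, 630]
r3 m[X1→φ2] = [168, 630]
r3 m[X1→φ3] = [1176, 756]
r3 m[X1→φ6] = [392, 540]
r3 m[X15→φ0] = [1, 1]
r3 m[X10→φ2] = [5, 2]
r3 m[X10→φ5] = [1, 7]
r3 m[X3→φ1] = [4, 9]
r3 m[X3→φ4] = [6, 7]
r4 m[φ0→X1] = [8, 3]
r4 m[φ0→X15] = [3780, 2520]
r4 m[φ1→X1] = [63, 27]
r4 m[φ1→X3] = [3780, 1890]
r4 m[φ2→X1] = [14, 12]
r4 m[φ2→X10] = [630, 3780]
r4 m[φ3→X1] = [1, 5]
r4 m[φ4→X3] = [4, 9]
r4 m[φ5→X10] = [5, 2]
r4 m[φ6→X1] = [3, 7]
r4 m[X1→φ0] = [2646, 11340]
r4 m[X1→φ1] = [336, 1260]
r4 m[X1→φ2] = [1512, 2835]
r4 m[X1→φ3] = [21168, 6804]
r4 m[X1→φ6] = [7056, 4860]
r4 m[X15→φ0] = [1, 1]
r4 m[X10→φ2] = [5, 2]
r4 m[X10→φ5] = [630, 3780]
r4 m[X3→φ1] = [4, 9]
r4 m[X3→φ4] = [3780, 1890]
r5 m[φ0→X1] = [8, 3]
r5 m[φ0→X15] = [34020, 22680]
r5 m[φ1→X1] = [63, 27]
r5 m[φ1→X3] = [7560, 3780]
r5 m[φ2→X1] = [14, 12]
r5 m[φ2→X10] = [2835, 17010]
r5 m[φ3→X1] = [1, 5]
r5 m[φ4→X3] = [4, 9]
r5 m[φ5→X10] = [5, 2]
r5 m[φ6→X1] = [3, 7]
r5 m[X1→φ0] = [2646, 11340]
r5 m[X1→φ1] = [336, 1260]
r5 m[X1→φ2] = [1512, 2835]
r5 m[X1→φ3] = [21168, 6804]
r5 m[X1→φ6] = [7056, 4860]
r5 m[X15→φ0] = [1, 1]
r5 m[X10→φ2] = [5, 2]
r5 m[X10→φ5] = [630, 3780]
r5 m[X3→φ1] = [4, 9]
r5 m[X3→φ4] = [3780, 1890]
r6 m[φ0→X1] = [8, 3]
r6 m[φ0→X15] = [34020, 22680]
r6 m[φ1→X1] = [63, 27]
r6 m[φ1→X3] = [7560, 3780]
r6 m[φ2→X1] = [14, 12]
r6 m[φ2→X10] = [2835, 17010]
r6 m[φ3→X1] = [1, 5]
r6 m[φ4→X3] = [4, 9]
r6 m[φ5→X10] = [5, 2]
r6 m[φ6→X1] = [3, 7]
r6 m[X1→φ0] = [2646, 11340]
r6 m[X1→φ1] = [336, 1260]
r6 m[X1→φ2] = [1512, 2835]
r6 m[X1→φ3] = [21168, 6804]
r6 m[X1→φ6] = [7056, 4860]
r6 m[X15→φ0] = [1, 1]
r6 m[X10→φ2] = [5, 2]
r6 m[X10→φ5] = [2835, 17010]
r6 m[X3→φ1] = [4, 9]
r6 m[X3→φ4] = [7560, 3780]
r7 m[φ0→X1] = [8, 3]
r7 m[φ0→X15] = [34020, 22680]
r7 m[φ1→X1] = [63, 27]
r7 m[φ1→X3] = [7560, 3780]
r7 m[φ2→X1] = [14, 12]
r7 m[φ2→X10] = [2835, 17010]
r7 m[φ3→X1] = [1, 5]
r7 m[φ4→X3] = [4, 9]
r7 m[φ5→X10] = [5, 2]
r7 m[φ6→X1] = [3, 7]
r7 m[X1→φ0] = [2646, 11340]
r7 m[X1→φ1] = [336, 1260]
r7 m[X1→φ2] = [1512, 2835]
r7 m[X1→φ3] = [21168, 6804]
r7 m[X1→φ6] = [7056, 4860]
r7 m[X15→φ0] = [1, 1]
r7 m[X10→φ2] = [5, 2]
r7 m[X10→φ5] = [2835, 17010]
r7 m[X3→φ1] = [4, 9]
r7 m[X3→φ4] = [7560, 3780]
fixed point reached at round 7
b[X1] = ⊗ incoming = [21168, 34020]

b[X1] = [21168, 34020]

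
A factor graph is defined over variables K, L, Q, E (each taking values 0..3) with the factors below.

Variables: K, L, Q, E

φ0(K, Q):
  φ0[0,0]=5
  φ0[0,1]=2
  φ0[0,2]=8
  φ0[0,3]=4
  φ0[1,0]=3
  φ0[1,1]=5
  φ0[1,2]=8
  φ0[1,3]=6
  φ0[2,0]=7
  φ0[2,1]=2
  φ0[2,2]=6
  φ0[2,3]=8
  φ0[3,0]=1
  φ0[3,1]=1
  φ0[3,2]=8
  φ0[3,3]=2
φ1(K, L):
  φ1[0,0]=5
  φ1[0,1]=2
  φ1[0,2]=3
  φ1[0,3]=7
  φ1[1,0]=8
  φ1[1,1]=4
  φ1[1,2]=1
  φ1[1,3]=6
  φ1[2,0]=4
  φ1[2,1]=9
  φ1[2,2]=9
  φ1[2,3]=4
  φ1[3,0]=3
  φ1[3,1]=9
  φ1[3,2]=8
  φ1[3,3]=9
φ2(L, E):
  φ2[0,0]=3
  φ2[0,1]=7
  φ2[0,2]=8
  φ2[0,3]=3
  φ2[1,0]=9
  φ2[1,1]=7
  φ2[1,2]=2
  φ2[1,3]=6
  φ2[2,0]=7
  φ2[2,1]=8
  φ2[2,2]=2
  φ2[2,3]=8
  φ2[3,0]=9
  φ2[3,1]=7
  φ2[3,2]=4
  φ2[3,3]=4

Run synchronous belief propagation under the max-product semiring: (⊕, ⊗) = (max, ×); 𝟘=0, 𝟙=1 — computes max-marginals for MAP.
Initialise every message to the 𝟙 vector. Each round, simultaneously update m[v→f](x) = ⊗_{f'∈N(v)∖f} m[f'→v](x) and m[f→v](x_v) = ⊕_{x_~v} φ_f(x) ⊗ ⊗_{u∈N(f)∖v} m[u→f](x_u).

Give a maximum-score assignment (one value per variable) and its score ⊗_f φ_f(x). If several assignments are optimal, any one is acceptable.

init: all messages = 𝟙 over 4 values
r1 m[φ0→K] = [8, 8, 8, 8]
r1 m[φ0→Q] = [7, 5, 8, 8]
r1 m[φ1→K] = [7, 8, 9, 9]
r1 m[φ1→L] = [8, 9, 9, 9]
r1 m[φ2→L] = [8, 9, 8, 9]
r1 m[φ2→E] = [9, 8, 8, 8]
r1 m[K→φ0] = [1, 1, 1, 1]
r1 m[K→φ1] = [1, 1, 1, 1]
r1 m[L→φ1] = [1, 1, 1, 1]
r1 m[L→φ2] = [1, 1, 1, 1]
r1 m[Q→φ0] = [1, 1, 1, 1]
r1 m[E→φ2] = [1, 1, 1, 1]
r2 m[φ0→K] = [8, 8, 8, 8]
r2 m[φ0→Q] = [7, 5, 8, 8]
r2 m[φ1→K] = [7, 8, 9, 9]
r2 m[φ1→L] = [8, 9, 9, 9]
r2 m[φ2→L] = [8, 9, 8, 9]
r2 m[φ2→E] = [9, 8, 8, 8]
r2 m[K→φ0] = [7, 8, 9, 9]
r2 m[K→φ1] = [8, 8, 8, 8]
r2 m[L→φ1] = [8, 9, 8, 9]
r2 m[L→φ2] = [8, 9, 9, 9]
r2 m[Q→φ0] = [1, 1, 1, 1]
r2 m[E→φ2] = [1, 1, 1, 1]
r3 m[φ0→K] = [8, 8, 8, 8]
r3 m[φ0→Q] = [63, 40, 72, 72]
r3 m[φ1→K] = [63, 64, 81, 81]
r3 m[φ1→L] = [64, 72, 72, 72]
r3 m[φ2→L] = [8, 9, 8, 9]
r3 m[φ2→E] = [81, 72, 64, 72]
r3 m[K→φ0] = [7, 8, 9, 9]
r3 m[K→φ1] = [8, 8, 8, 8]
r3 m[L→φ1] = [8, 9, 8, 9]
r3 m[L→φ2] = [8, 9, 9, 9]
r3 m[Q→φ0] = [1, 1, 1, 1]
r3 m[E→φ2] = [1, 1, 1, 1]
r4 m[φ0→K] = [8, 8, 8, 8]
r4 m[φ0→Q] = [63, 40, 72, 72]
r4 m[φ1→K] = [63, 64, 81, 81]
r4 m[φ1→L] = [64, 72, 72, 72]
r4 m[φ2→L] = [8, 9, 8, 9]
r4 m[φ2→E] = [81, 72, 64, 72]
r4 m[K→φ0] = [63, 64, 81, 81]
r4 m[K→φ1] = [8, 8, 8, 8]
r4 m[L→φ1] = [8, 9, 8, 9]
r4 m[L→φ2] = [64, 72, 72, 72]
r4 m[Q→φ0] = [1, 1, 1, 1]
r4 m[E→φ2] = [1, 1, 1, 1]
r5 m[φ0→K] = [8, 8, 8, 8]
r5 m[φ0→Q] = [567, 320, 648, 648]
r5 m[φ1→K] = [63, 64, 81, 81]
r5 m[φ1→L] = [64, 72, 72, 72]
r5 m[φ2→L] = [8, 9, 8, 9]
r5 m[φ2→E] = [648, 576, 512, 576]
r5 m[K→φ0] = [63, 64, 81, 81]
r5 m[K→φ1] = [8, 8, 8, 8]
r5 m[L→φ1] = [8, 9, 8, 9]
r5 m[L→φ2] = [64, 72, 72, 72]
r5 m[Q→φ0] = [1, 1, 1, 1]
r5 m[E→φ2] = [1, 1, 1, 1]
r6 m[φ0→K] = [8, 8, 8, 8]
r6 m[φ0→Q] = [567, 320, 648, 648]
r6 m[φ1→K] = [63, 64, 81, 81]
r6 m[φ1→L] = [64, 72, 72, 72]
r6 m[φ2→L] = [8, 9, 8, 9]
r6 m[φ2→E] = [648, 576, 512, 576]
r6 m[K→φ0] = [63, 64, 81, 81]
r6 m[K→φ1] = [8, 8, 8, 8]
r6 m[L→φ1] = [8, 9, 8, 9]
r6 m[L→φ2] = [64, 72, 72, 72]
r6 m[Q→φ0] = [1, 1, 1, 1]
r6 m[E→φ2] = [1, 1, 1, 1]
fixed point reached at round 6
traceback from K: (K=2, L=1, Q=3, E=0), score=648

assignment: (K=2, L=1, Q=3, E=0); score = 648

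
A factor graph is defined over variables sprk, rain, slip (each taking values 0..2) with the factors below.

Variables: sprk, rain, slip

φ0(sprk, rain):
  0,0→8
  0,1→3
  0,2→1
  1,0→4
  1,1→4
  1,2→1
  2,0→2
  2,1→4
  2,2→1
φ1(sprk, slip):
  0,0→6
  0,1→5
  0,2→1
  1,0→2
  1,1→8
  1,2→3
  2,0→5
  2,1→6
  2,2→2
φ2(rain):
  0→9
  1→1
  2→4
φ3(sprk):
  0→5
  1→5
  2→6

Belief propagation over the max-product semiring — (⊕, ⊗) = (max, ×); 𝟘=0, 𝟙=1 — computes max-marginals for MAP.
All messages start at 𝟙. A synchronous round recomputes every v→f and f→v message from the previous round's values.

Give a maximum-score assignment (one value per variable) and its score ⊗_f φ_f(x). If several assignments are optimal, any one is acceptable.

assignment: (sprk=0, rain=0, slip=0); score = 2160

init: all messages = 𝟙 over 3 values
r1 m[φ0→sprk] = [8, 4, 4]
r1 m[φ0→rain] = [8, 4, 1]
r1 m[φ1→sprk] = [6, 8, 6]
r1 m[φ1→slip] = [6, 8, 3]
r1 m[φ2→rain] = [9, 1, 4]
r1 m[φ3→sprk] = [5, 5, 6]
r1 m[sprk→φ0] = [1, 1, 1]
r1 m[sprk→φ1] = [1, 1, 1]
r1 m[sprk→φ3] = [1, 1, 1]
r1 m[rain→φ0] = [1, 1, 1]
r1 m[rain→φ2] = [1, 1, 1]
r1 m[slip→φ1] = [1, 1, 1]
r2 m[φ0→sprk] = [8, 4, 4]
r2 m[φ0→rain] = [8, 4, 1]
r2 m[φ1→sprk] = [6, 8, 6]
r2 m[φ1→slip] = [6, 8, 3]
r2 m[φ2→rain] = [9, 1, 4]
r2 m[φ3→sprk] = [5, 5, 6]
r2 m[sprk→φ0] = [30, 40, 36]
r2 m[sprk→φ1] = [40, 20, 24]
r2 m[sprk→φ3] = [48, 32, 24]
r2 m[rain→φ0] = [9, 1, 4]
r2 m[rain→φ2] = [8, 4, 1]
r2 m[slip→φ1] = [1, 1, 1]
r3 m[φ0→sprk] = [72, 36, 18]
r3 m[φ0→rain] = [240, 160, 40]
r3 m[φ1→sprk] = [6, 8, 6]
r3 m[φ1→slip] = [240, 200, 60]
r3 m[φ2→rain] = [9, 1, 4]
r3 m[φ3→sprk] = [5, 5, 6]
r3 m[sprk→φ0] = [30, 40, 36]
r3 m[sprk→φ1] = [40, 20, 24]
r3 m[sprk→φ3] = [48, 32, 24]
r3 m[rain→φ0] = [9, 1, 4]
r3 m[rain→φ2] = [8, 4, 1]
r3 m[slip→φ1] = [1, 1, 1]
r4 m[φ0→sprk] = [72, 36, 18]
r4 m[φ0→rain] = [240, 160, 40]
r4 m[φ1→sprk] = [6, 8, 6]
r4 m[φ1→slip] = [240, 200, 60]
r4 m[φ2→rain] = [9, 1, 4]
r4 m[φ3→sprk] = [5, 5, 6]
r4 m[sprk→φ0] = [30, 40, 36]
r4 m[sprk→φ1] = [360, 180, 108]
r4 m[sprk→φ3] = [432, 288, 108]
r4 m[rain→φ0] = [9, 1, 4]
r4 m[rain→φ2] = [240, 160, 40]
r4 m[slip→φ1] = [1, 1, 1]
r5 m[φ0→sprk] = [72, 36, 18]
r5 m[φ0→rain] = [240, 160, 40]
r5 m[φ1→sprk] = [6, 8, 6]
r5 m[φ1→slip] = [2160, 1800, 540]
r5 m[φ2→rain] = [9, 1, 4]
r5 m[φ3→sprk] = [5, 5, 6]
r5 m[sprk→φ0] = [30, 40, 36]
r5 m[sprk→φ1] = [360, 180, 108]
r5 m[sprk→φ3] = [432, 288, 108]
r5 m[rain→φ0] = [9, 1, 4]
r5 m[rain→φ2] = [240, 160, 40]
r5 m[slip→φ1] = [1, 1, 1]
r6 m[φ0→sprk] = [72, 36, 18]
r6 m[φ0→rain] = [240, 160, 40]
r6 m[φ1→sprk] = [6, 8, 6]
r6 m[φ1→slip] = [2160, 1800, 540]
r6 m[φ2→rain] = [9, 1, 4]
r6 m[φ3→sprk] = [5, 5, 6]
r6 m[sprk→φ0] = [30, 40, 36]
r6 m[sprk→φ1] = [360, 180, 108]
r6 m[sprk→φ3] = [432, 288, 108]
r6 m[rain→φ0] = [9, 1, 4]
r6 m[rain→φ2] = [240, 160, 40]
r6 m[slip→φ1] = [1, 1, 1]
fixed point reached at round 6
traceback from sprk: (sprk=0, rain=0, slip=0), score=2160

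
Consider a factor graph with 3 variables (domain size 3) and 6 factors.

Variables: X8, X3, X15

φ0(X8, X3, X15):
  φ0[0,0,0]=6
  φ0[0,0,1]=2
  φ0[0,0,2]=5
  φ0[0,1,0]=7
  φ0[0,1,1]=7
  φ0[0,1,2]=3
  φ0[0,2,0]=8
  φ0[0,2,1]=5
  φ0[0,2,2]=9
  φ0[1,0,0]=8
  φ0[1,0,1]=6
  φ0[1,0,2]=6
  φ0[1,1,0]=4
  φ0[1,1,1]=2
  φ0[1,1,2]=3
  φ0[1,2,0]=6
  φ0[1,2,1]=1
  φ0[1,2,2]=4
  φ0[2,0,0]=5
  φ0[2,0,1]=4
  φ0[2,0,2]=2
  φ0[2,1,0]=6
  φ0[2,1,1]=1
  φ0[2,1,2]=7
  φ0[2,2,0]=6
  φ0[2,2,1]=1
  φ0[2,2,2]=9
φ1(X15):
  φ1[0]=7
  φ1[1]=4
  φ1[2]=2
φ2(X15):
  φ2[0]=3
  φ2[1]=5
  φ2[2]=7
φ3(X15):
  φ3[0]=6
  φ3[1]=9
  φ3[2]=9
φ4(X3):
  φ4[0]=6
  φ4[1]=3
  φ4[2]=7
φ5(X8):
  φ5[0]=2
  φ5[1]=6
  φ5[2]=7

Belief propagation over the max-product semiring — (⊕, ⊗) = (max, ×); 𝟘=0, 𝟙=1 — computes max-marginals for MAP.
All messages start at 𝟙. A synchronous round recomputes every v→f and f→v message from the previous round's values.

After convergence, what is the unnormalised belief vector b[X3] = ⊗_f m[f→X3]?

b[X3] = [38880, 18522, 55566]

init: all messages = 𝟙 over 3 values
r1 m[φ0→X8] = [9, 8, 9]
r1 m[φ0→X3] = [8, 7, 9]
r1 m[φ0→X15] = [8, 7, 9]
r1 m[φ1→X15] = [7, 4, 2]
r1 m[φ2→X15] = [3, 5, 7]
r1 m[φ3→X15] = [6, 9, 9]
r1 m[φ4→X3] = [6, 3, 7]
r1 m[φ5→X8] = [2, 6, 7]
r1 m[X8→φ0] = [1, 1, 1]
r1 m[X8→φ5] = [1, 1, 1]
r1 m[X3→φ0] = [1, 1, 1]
r1 m[X3→φ4] = [1, 1, 1]
r1 m[X15→φ0] = [1, 1, 1]
r1 m[X15→φ1] = [1, 1, 1]
r1 m[X15→φ2] = [1, 1, 1]
r1 m[X15→φ3] = [1, 1, 1]
r2 m[φ0→X8] = [9, 8, 9]
r2 m[φ0→X3] = [8, 7, 9]
r2 m[φ0→X15] = [8, 7, 9]
r2 m[φ1→X15] = [7, 4, 2]
r2 m[φ2→X15] = [3, 5, 7]
r2 m[φ3→X15] = [6, 9, 9]
r2 m[φ4→X3] = [6, 3, 7]
r2 m[φ5→X8] = [2, 6, 7]
r2 m[X8→φ0] = [2, 6, 7]
r2 m[X8→φ5] = [9, 8, 9]
r2 m[X3→φ0] = [6, 3, 7]
r2 m[X3→φ4] = [8, 7, 9]
r2 m[X15→φ0] = [126, 180, 126]
r2 m[X15→φ1] = [144, 315, 567]
r2 m[X15→φ2] = [336, 252, 162]
r2 m[X15→φ3] = [168, 140, 126]
r3 m[φ0→X8] = [7938, 6480, 7938]
r3 m[φ0→X3] = [6480, 6174, 7938]
r3 m[φ0→X15] = [294, 216, 441]
r3 m[φ1→X15] = [7, 4, 2]
r3 m[φ2→X15] = [3, 5, 7]
r3 m[φ3→X15] = [6, 9, 9]
r3 m[φ4→X3] = [6, 3, 7]
r3 m[φ5→X8] = [2, 6, 7]
r3 m[X8→φ0] = [2, 6, 7]
r3 m[X8→φ5] = [9, 8, 9]
r3 m[X3→φ0] = [6, 3, 7]
r3 m[X3→φ4] = [8, 7, 9]
r3 m[X15→φ0] = [126, 180, 126]
r3 m[X15→φ1] = [144, 315, 567]
r3 m[X15→φ2] = [336, 252, 162]
r3 m[X15→φ3] = [168, 140, 126]
r4 m[φ0→X8] = [7938, 6480, 7938]
r4 m[φ0→X3] = [6480, 6174, 7938]
r4 m[φ0→X15] = [294, 216, 441]
r4 m[φ1→X15] = [7, 4, 2]
r4 m[φ2→X15] = [3, 5, 7]
r4 m[φ3→X15] = [6, 9, 9]
r4 m[φ4→X3] = [6, 3, 7]
r4 m[φ5→X8] = [2, 6, 7]
r4 m[X8→φ0] = [2, 6, 7]
r4 m[X8→φ5] = [7938, 6480, 7938]
r4 m[X3→φ0] = [6, 3, 7]
r4 m[X3→φ4] = [6480, 6174, 7938]
r4 m[X15→φ0] = [126, 180, 126]
r4 m[X15→φ1] = [5292, 9720, 27783]
r4 m[X15→φ2] = [12348, 7776, 7938]
r4 m[X15→φ3] = [6174, 4320, 6174]
r5 m[φ0→X8] = [7938, 6480, 7938]
r5 m[φ0→X3] = [6480, 6174, 7938]
r5 m[φ0→X15] = [294, 216, 441]
r5 m[φ1→X15] = [7, 4, 2]
r5 m[φ2→X15] = [3, 5, 7]
r5 m[φ3→X15] = [6, 9, 9]
r5 m[φ4→X3] = [6, 3, 7]
r5 m[φ5→X8] = [2, 6, 7]
r5 m[X8→φ0] = [2, 6, 7]
r5 m[X8→φ5] = [7938, 6480, 7938]
r5 m[X3→φ0] = [6, 3, 7]
r5 m[X3→φ4] = [6480, 6174, 7938]
r5 m[X15→φ0] = [126, 180, 126]
r5 m[X15→φ1] = [5292, 9720, 27783]
r5 m[X15→φ2] = [12348, 7776, 7938]
r5 m[X15→φ3] = [6174, 4320, 6174]
fixed point reached at round 5
b[X3] = ⊗ incoming = [38880, 18522, 55566]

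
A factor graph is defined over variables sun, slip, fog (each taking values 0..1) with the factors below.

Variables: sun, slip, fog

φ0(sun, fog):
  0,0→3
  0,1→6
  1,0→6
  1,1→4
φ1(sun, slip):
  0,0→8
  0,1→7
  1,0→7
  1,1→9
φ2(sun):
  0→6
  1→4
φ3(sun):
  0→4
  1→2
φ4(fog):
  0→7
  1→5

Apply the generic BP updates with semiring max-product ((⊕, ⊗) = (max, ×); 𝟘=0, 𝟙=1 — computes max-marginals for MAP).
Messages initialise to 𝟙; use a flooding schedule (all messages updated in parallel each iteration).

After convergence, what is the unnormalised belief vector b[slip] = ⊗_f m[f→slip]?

b[slip] = [5760, 5040]

init: all messages = 𝟙 over 2 values
r1 m[φ0→sun] = [6, 6]
r1 m[φ0→fog] = [6, 6]
r1 m[φ1→sun] = [8, 9]
r1 m[φ1→slip] = [8, 9]
r1 m[φ2→sun] = [6, 4]
r1 m[φ3→sun] = [4, 2]
r1 m[φ4→fog] = [7, 5]
r1 m[sun→φ0] = [1, 1]
r1 m[sun→φ1] = [1, 1]
r1 m[sun→φ2] = [1, 1]
r1 m[sun→φ3] = [1, 1]
r1 m[slip→φ1] = [1, 1]
r1 m[fog→φ0] = [1, 1]
r1 m[fog→φ4] = [1, 1]
r2 m[φ0→sun] = [6, 6]
r2 m[φ0→fog] = [6, 6]
r2 m[φ1→sun] = [8, 9]
r2 m[φ1→slip] = [8, 9]
r2 m[φ2→sun] = [6, 4]
r2 m[φ3→sun] = [4, 2]
r2 m[φ4→fog] = [7, 5]
r2 m[sun→φ0] = [192, 72]
r2 m[sun→φ1] = [144, 48]
r2 m[sun→φ2] = [192, 108]
r2 m[sun→φ3] = [288, 216]
r2 m[slip→φ1] = [1, 1]
r2 m[fog→φ0] = [7, 5]
r2 m[fog→φ4] = [6, 6]
r3 m[φ0→sun] = [30, 42]
r3 m[φ0→fog] = [576, 1152]
r3 m[φ1→sun] = [8, 9]
r3 m[φ1→slip] = [1152, 1008]
r3 m[φ2→sun] = [6, 4]
r3 m[φ3→sun] = [4, 2]
r3 m[φ4→fog] = [7, 5]
r3 m[sun→φ0] = [192, 72]
r3 m[sun→φ1] = [144, 48]
r3 m[sun→φ2] = [192, 108]
r3 m[sun→φ3] = [288, 216]
r3 m[slip→φ1] = [1, 1]
r3 m[fog→φ0] = [7, 5]
r3 m[fog→φ4] = [6, 6]
r4 m[φ0→sun] = [30, 42]
r4 m[φ0→fog] = [576, 1152]
r4 m[φ1→sun] = [8, 9]
r4 m[φ1→slip] = [1152, 1008]
r4 m[φ2→sun] = [6, 4]
r4 m[φ3→sun] = [4, 2]
r4 m[φ4→fog] = [7, 5]
r4 m[sun→φ0] = [192, 72]
r4 m[sun→φ1] = [720, 336]
r4 m[sun→φ2] = [960, 756]
r4 m[sun→φ3] = [1440, 1512]
r4 m[slip→φ1] = [1, 1]
r4 m[fog→φ0] = [7, 5]
r4 m[fog→φ4] = [576, 1152]
r5 m[φ0→sun] = [30, 42]
r5 m[φ0→fog] = [576, 1152]
r5 m[φ1→sun] = [8, 9]
r5 m[φ1→slip] = [5760, 5040]
r5 m[φ2→sun] = [6, 4]
r5 m[φ3→sun] = [4, 2]
r5 m[φ4→fog] = [7, 5]
r5 m[sun→φ0] = [192, 72]
r5 m[sun→φ1] = [720, 336]
r5 m[sun→φ2] = [960, 756]
r5 m[sun→φ3] = [1440, 1512]
r5 m[slip→φ1] = [1, 1]
r5 m[fog→φ0] = [7, 5]
r5 m[fog→φ4] = [576, 1152]
r6 m[φ0→sun] = [30, 42]
r6 m[φ0→fog] = [576, 1152]
r6 m[φ1→sun] = [8, 9]
r6 m[φ1→slip] = [5760, 5040]
r6 m[φ2→sun] = [6, 4]
r6 m[φ3→sun] = [4, 2]
r6 m[φ4→fog] = [7, 5]
r6 m[sun→φ0] = [192, 72]
r6 m[sun→φ1] = [720, 336]
r6 m[sun→φ2] = [960, 756]
r6 m[sun→φ3] = [1440, 1512]
r6 m[slip→φ1] = [1, 1]
r6 m[fog→φ0] = [7, 5]
r6 m[fog→φ4] = [576, 1152]
fixed point reached at round 6
b[slip] = ⊗ incoming = [5760, 5040]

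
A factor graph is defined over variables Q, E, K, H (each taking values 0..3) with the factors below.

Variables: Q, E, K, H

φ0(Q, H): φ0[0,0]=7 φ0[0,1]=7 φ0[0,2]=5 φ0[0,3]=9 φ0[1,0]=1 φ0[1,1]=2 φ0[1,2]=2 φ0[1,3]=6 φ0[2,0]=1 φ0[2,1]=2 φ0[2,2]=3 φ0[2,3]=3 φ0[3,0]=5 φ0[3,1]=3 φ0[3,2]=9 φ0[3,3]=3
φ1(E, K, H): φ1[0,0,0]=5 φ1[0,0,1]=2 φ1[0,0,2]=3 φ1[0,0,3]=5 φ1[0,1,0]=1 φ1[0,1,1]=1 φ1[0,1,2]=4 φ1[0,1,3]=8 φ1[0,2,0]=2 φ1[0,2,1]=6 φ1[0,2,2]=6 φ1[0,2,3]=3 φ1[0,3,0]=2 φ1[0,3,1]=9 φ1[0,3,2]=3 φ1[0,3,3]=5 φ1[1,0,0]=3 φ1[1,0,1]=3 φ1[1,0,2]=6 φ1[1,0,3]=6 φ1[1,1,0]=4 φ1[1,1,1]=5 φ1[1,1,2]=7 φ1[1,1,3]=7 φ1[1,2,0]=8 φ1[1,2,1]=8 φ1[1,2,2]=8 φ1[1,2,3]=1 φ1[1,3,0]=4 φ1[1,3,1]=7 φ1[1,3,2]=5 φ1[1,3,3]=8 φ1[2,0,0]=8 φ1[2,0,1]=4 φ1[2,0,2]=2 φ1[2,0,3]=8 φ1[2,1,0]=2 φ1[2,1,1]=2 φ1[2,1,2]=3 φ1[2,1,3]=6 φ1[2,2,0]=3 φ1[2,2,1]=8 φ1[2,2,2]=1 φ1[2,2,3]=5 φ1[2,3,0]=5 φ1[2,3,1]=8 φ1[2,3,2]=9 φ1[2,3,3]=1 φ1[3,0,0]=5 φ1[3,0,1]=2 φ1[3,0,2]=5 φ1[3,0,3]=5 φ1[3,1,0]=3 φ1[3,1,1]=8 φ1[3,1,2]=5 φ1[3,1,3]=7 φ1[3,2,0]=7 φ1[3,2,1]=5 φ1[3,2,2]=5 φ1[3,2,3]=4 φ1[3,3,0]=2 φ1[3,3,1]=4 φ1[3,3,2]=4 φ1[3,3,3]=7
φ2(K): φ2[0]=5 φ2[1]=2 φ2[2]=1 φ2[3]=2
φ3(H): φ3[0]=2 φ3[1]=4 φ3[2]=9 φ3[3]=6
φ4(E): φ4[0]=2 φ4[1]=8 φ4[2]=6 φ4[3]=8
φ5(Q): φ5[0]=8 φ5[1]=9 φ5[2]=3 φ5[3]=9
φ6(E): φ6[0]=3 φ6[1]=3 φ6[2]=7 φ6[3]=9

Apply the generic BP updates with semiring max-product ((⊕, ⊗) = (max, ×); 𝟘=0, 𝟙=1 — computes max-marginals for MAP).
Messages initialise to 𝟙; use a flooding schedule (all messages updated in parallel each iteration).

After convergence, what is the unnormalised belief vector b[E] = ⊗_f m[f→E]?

b[E] = [65610, 524880, 725760, 1312200]

init: all messages = 𝟙 over 4 values
r1 m[φ0→Q] = [9, 6, 3, 9]
r1 m[φ0→H] = [7, 7, 9, 9]
r1 m[φ1→E] = [9, 8, 9, 8]
r1 m[φ1→K] = [8, 8, 8, 9]
r1 m[φ1→H] = [8, 9, 9, 8]
r1 m[φ2→K] = [5, 2, 1, 2]
r1 m[φ3→H] = [2, 4, 9, 6]
r1 m[φ4→E] = [2, 8, 6, 8]
r1 m[φ5→Q] = [8, 9, 3, 9]
r1 m[φ6→E] = [3, 3, 7, 9]
r1 m[Q→φ0] = [1, 1, 1, 1]
r1 m[Q→φ5] = [1, 1, 1, 1]
r1 m[E→φ1] = [1, 1, 1, 1]
r1 m[E→φ4] = [1, 1, 1, 1]
r1 m[E→φ6] = [1, 1, 1, 1]
r1 m[K→φ1] = [1, 1, 1, 1]
r1 m[K→φ2] = [1, 1, 1, 1]
r1 m[H→φ0] = [1, 1, 1, 1]
r1 m[H→φ1] = [1, 1, 1, 1]
r1 m[H→φ3] = [1, 1, 1, 1]
r2 m[φ0→Q] = [9, 6, 3, 9]
r2 m[φ0→H] = [7, 7, 9, 9]
r2 m[φ1→E] = [9, 8, 9, 8]
r2 m[φ1→K] = [8, 8, 8, 9]
r2 m[φ1→H] = [8, 9, 9, 8]
r2 m[φ2→K] = [5, 2, 1, 2]
r2 m[φ3→H] = [2, 4, 9, 6]
r2 m[φ4→E] = [2, 8, 6, 8]
r2 m[φ5→Q] = [8, 9, 3, 9]
r2 m[φ6→E] = [3, 3, 7, 9]
r2 m[Q→φ0] = [8, 9, 3, 9]
r2 m[Q→φ5] = [9, 6, 3, 9]
r2 m[E→φ1] = [6, 24, 42, 72]
r2 m[E→φ4] = [27, 24, 63, 72]
r2 m[E→φ6] = [18, 64, 54, 64]
r2 m[K→φ1] = [5, 2, 1, 2]
r2 m[K→φ2] = [8, 8, 8, 9]
r2 m[H→φ0] = [16, 36, 81, 48]
r2 m[H→φ1] = [14, 28, 81, 54]
r2 m[H→φ3] = [56, 63, 81, 72]
r3 m[φ0→Q] = [432, 288, 243, 729]
r3 m[φ0→H] = [56, 56, 81, 72]
r3 m[φ1→E] = [1350, 2430, 2160, 2025]
r3 m[φ1→K] = [29160, 29160, 29160, 30618]
r3 m[φ1→H] = [1800, 1152, 1800, 1800]
r3 m[φ2→K] = [5, 2, 1, 2]
r3 m[φ3→H] = [2, 4, 9, 6]
r3 m[φ4→E] = [2, 8, 6, 8]
r3 m[φ5→Q] = [8, 9, 3, 9]
r3 m[φ6→E] = [3, 3, 7, 9]
r3 m[Q→φ0] = [8, 9, 3, 9]
r3 m[Q→φ5] = [9, 6, 3, 9]
r3 m[E→φ1] = [6, 24, 42, 72]
r3 m[E→φ4] = [27, 24, 63, 72]
r3 m[E→φ6] = [18, 64, 54, 64]
r3 m[K→φ1] = [5, 2, 1, 2]
r3 m[K→φ2] = [8, 8, 8, 9]
r3 m[H→φ0] = [16, 36, 81, 48]
r3 m[H→φ1] = [14, 28, 81, 54]
r3 m[H→φ3] = [56, 63, 81, 72]
r4 m[φ0→Q] = [432, 288, 243, 729]
r4 m[φ0→H] = [56, 56, 81, 72]
r4 m[φ1→E] = [1350, 2430, 2160, 2025]
r4 m[φ1→K] = [29160, 29160, 29160, 30618]
r4 m[φ1→H] = [1800, 1152, 1800, 1800]
r4 m[φ2→K] = [5, 2, 1, 2]
r4 m[φ3→H] = [2, 4, 9, 6]
r4 m[φ4→E] = [2, 8, 6, 8]
r4 m[φ5→Q] = [8, 9, 3, 9]
r4 m[φ6→E] = [3, 3, 7, 9]
r4 m[Q→φ0] = [8, 9, 3, 9]
r4 m[Q→φ5] = [432, 288, 243, 729]
r4 m[E→φ1] = [6, 24, 42, 72]
r4 m[E→φ4] = [4050, 7290, 15120, 18225]
r4 m[E→φ6] = [2700, 19440, 12960, 16200]
r4 m[K→φ1] = [5, 2, 1, 2]
r4 m[K→φ2] = [29160, 29160, 29160, 30618]
r4 m[H→φ0] = [3600, 4608, 16200, 10800]
r4 m[H→φ1] = [112, 224, 729, 432]
r4 m[H→φ3] = [100800, 64512, 145800, 129600]
r5 m[φ0→Q] = [97200, 64800, 48600, 145800]
r5 m[φ0→H] = [56, 56, 81, 72]
r5 m[φ1→E] = [10935, 21870, 17280, 18225]
r5 m[φ1→K] = [262440, 262440, 262440, 275562]
r5 m[φ1→H] = [1800, 1152, 1800, 1800]
r5 m[φ2→K] = [5, 2, 1, 2]
r5 m[φ3→H] = [2, 4, 9, 6]
r5 m[φ4→E] = [2, 8, 6, 8]
r5 m[φ5→Q] = [8, 9, 3, 9]
r5 m[φ6→E] = [3, 3, 7, 9]
r5 m[Q→φ0] = [8, 9, 3, 9]
r5 m[Q→φ5] = [432, 288, 243, 729]
r5 m[E→φ1] = [6, 24, 42, 72]
r5 m[E→φ4] = [4050, 7290, 15120, 18225]
r5 m[E→φ6] = [2700, 19440, 12960, 16200]
r5 m[K→φ1] = [5, 2, 1, 2]
r5 m[K→φ2] = [29160, 29160, 29160, 30618]
r5 m[H→φ0] = [3600, 4608, 16200, 10800]
r5 m[H→φ1] = [112, 224, 729, 432]
r5 m[H→φ3] = [100800, 64512, 145800, 129600]
r6 m[φ0→Q] = [97200, 64800, 48600, 145800]
r6 m[φ0→H] = [56, 56, 81, 72]
r6 m[φ1→E] = [10935, 21870, 17280, 18225]
r6 m[φ1→K] = [262440, 262440, 262440, 275562]
r6 m[φ1→H] = [1800, 1152, 1800, 1800]
r6 m[φ2→K] = [5, 2, 1, 2]
r6 m[φ3→H] = [2, 4, 9, 6]
r6 m[φ4→E] = [2, 8, 6, 8]
r6 m[φ5→Q] = [8, 9, 3, 9]
r6 m[φ6→E] = [3, 3, 7, 9]
r6 m[Q→φ0] = [8, 9, 3, 9]
r6 m[Q→φ5] = [97200, 64800, 48600, 145800]
r6 m[E→φ1] = [6, 24, 42, 72]
r6 m[E→φ4] = [32805, 65610, 120960, 164025]
r6 m[E→φ6] = [21870, 174960, 103680, 145800]
r6 m[K→φ1] = [5, 2, 1, 2]
r6 m[K→φ2] = [262440, 262440, 262440, 275562]
r6 m[H→φ0] = [3600, 4608, 16200, 10800]
r6 m[H→φ1] = [112, 224, 729, 432]
r6 m[H→φ3] = [100800, 64512, 145800, 129600]
r7 m[φ0→Q] = [97200, 64800, 48600, 145800]
r7 m[φ0→H] = [56, 56, 81, 72]
r7 m[φ1→E] = [10935, 21870, 17280, 18225]
r7 m[φ1→K] = [262440, 262440, 262440, 275562]
r7 m[φ1→H] = [1800, 1152, 1800, 1800]
r7 m[φ2→K] = [5, 2, 1, 2]
r7 m[φ3→H] = [2, 4, 9, 6]
r7 m[φ4→E] = [2, 8, 6, 8]
r7 m[φ5→Q] = [8, 9, 3, 9]
r7 m[φ6→E] = [3, 3, 7, 9]
r7 m[Q→φ0] = [8, 9, 3, 9]
r7 m[Q→φ5] = [97200, 64800, 48600, 145800]
r7 m[E→φ1] = [6, 24, 42, 72]
r7 m[E→φ4] = [32805, 65610, 120960, 164025]
r7 m[E→φ6] = [21870, 174960, 103680, 145800]
r7 m[K→φ1] = [5, 2, 1, 2]
r7 m[K→φ2] = [262440, 262440, 262440, 275562]
r7 m[H→φ0] = [3600, 4608, 16200, 10800]
r7 m[H→φ1] = [112, 224, 729, 432]
r7 m[H→φ3] = [100800, 64512, 145800, 129600]
fixed point reached at round 7
b[E] = ⊗ incoming = [65610, 524880, 725760, 1312200]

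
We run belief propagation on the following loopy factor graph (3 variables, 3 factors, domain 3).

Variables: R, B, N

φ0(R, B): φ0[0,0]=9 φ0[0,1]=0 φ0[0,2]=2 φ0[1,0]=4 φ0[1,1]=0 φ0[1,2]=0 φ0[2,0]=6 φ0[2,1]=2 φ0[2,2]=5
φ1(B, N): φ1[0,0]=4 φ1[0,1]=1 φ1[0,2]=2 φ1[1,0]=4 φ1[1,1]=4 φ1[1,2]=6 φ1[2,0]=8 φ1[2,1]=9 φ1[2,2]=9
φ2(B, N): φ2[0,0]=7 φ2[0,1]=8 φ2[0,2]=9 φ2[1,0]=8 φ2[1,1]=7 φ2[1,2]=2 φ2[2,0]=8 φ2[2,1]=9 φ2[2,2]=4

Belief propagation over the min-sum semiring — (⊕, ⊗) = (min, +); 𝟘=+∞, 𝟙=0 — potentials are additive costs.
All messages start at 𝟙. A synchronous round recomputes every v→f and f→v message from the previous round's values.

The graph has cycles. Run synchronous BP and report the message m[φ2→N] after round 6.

message @ round 6 = [15, 15, 10]

init: all messages = 𝟙 over 3 values
r1 m[φ0→R] = [0, 0, 2]
r1 m[φ0→B] = [4, 0, 0]
r1 m[φ1→B] = [1, 4, 8]
r1 m[φ1→N] = [4, 1, 2]
r1 m[φ2→B] = [7, 2, 4]
r1 m[φ2→N] = [7, 7, 2]
r1 m[R→φ0] = [0, 0, 0]
r1 m[B→φ0] = [0, 0, 0]
r1 m[B→φ1] = [0, 0, 0]
r1 m[B→φ2] = [0, 0, 0]
r1 m[N→φ1] = [0, 0, 0]
r1 m[N→φ2] = [0, 0, 0]
r2 m[φ0→R] = [0, 0, 2]
r2 m[φ0→B] = [4, 0, 0]
r2 m[φ1→B] = [1, 4, 8]
r2 m[φ1→N] = [4, 1, 2]
r2 m[φ2→B] = [7, 2, 4]
r2 m[φ2→N] = [7, 7, 2]
r2 m[R→φ0] = [0, 0, 0]
r2 m[B→φ0] = [8, 6, 12]
r2 m[B→φ1] = [11, 2, 4]
r2 m[B→φ2] = [5, 4, 8]
r2 m[N→φ1] = [7, 7, 2]
r2 m[N→φ2] = [4, 1, 2]
r3 m[φ0→R] = [6, 6, 8]
r3 m[φ0→B] = [4, 0, 0]
r3 m[φ1→B] = [4, 8, 11]
r3 m[φ1→N] = [6, 6, 8]
r3 m[φ2→B] = [9, 4, 6]
r3 m[φ2→N] = [12, 11, 6]
r3 m[R→φ0] = [0, 0, 0]
r3 m[B→φ0] = [8, 6, 12]
r3 m[B→φ1] = [11, 2, 4]
r3 m[B→φ2] = [5, 4, 8]
r3 m[N→φ1] = [7, 7, 2]
r3 m[N→φ2] = [4, 1, 2]
r4 m[φ0→R] = [6, 6, 8]
r4 m[φ0→B] = [4, 0, 0]
r4 m[φ1→B] = [4, 8, 11]
r4 m[φ1→N] = [6, 6, 8]
r4 m[φ2→B] = [9, 4, 6]
r4 m[φ2→N] = [12, 11, 6]
r4 m[R→φ0] = [0, 0, 0]
r4 m[B→φ0] = [13, 12, 17]
r4 m[B→φ1] = [13, 4, 6]
r4 m[B→φ2] = [8, 8, 11]
r4 m[N→φ1] = [12, 11, 6]
r4 m[N→φ2] = [6, 6, 8]
r5 m[φ0→R] = [12, 12, 14]
r5 m[φ0→B] = [4, 0, 0]
r5 m[φ1→B] = [8, 12, 15]
r5 m[φ1→N] = [8, 8, 10]
r5 m[φ2→B] = [13, 10, 12]
r5 m[φ2→N] = [15, 15, 10]
r5 m[R→φ0] = [0, 0, 0]
r5 m[B→φ0] = [13, 12, 17]
r5 m[B→φ1] = [13, 4, 6]
r5 m[B→φ2] = [8, 8, 11]
r5 m[N→φ1] = [12, 11, 6]
r5 m[N→φ2] = [6, 6, 8]
r6 m[φ0→R] = [12, 12, 14]
r6 m[φ0→B] = [4, 0, 0]
r6 m[φ1→B] = [8, 12, 15]
r6 m[φ1→N] = [8, 8, 10]
r6 m[φ2→B] = [13, 10, 12]
r6 m[φ2→N] = [15, 15, 10]
r6 m[R→φ0] = [0, 0, 0]
r6 m[B→φ0] = [21, 22, 27]
r6 m[B→φ1] = [17, 10, 12]
r6 m[B→φ2] = [12, 12, 15]
r6 m[N→φ1] = [15, 15, 10]
r6 m[N→φ2] = [8, 8, 10]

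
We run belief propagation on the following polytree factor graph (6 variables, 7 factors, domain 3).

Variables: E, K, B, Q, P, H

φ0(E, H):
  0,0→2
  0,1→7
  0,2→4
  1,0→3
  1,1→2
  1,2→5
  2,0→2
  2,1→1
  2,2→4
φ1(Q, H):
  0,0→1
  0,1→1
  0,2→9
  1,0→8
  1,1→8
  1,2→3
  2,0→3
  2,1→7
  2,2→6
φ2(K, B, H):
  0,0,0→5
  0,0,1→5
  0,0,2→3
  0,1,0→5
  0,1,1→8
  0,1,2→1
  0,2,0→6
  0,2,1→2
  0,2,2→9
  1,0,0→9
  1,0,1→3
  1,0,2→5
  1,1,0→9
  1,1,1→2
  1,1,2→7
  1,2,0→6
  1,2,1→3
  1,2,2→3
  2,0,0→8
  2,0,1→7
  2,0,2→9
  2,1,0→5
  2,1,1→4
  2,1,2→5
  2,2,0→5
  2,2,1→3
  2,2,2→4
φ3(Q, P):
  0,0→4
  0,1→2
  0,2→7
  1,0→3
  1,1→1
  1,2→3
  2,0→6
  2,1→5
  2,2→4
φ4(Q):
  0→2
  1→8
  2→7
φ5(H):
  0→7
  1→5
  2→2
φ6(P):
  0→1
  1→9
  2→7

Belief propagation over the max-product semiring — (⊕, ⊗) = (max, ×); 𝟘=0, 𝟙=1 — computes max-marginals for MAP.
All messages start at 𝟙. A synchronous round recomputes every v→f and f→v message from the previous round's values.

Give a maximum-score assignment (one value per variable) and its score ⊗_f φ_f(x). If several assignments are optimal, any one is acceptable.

init: all messages = 𝟙 over 3 values
r1 m[φ0→E] = [7, 5, 4]
r1 m[φ0→H] = [3, 7, 5]
r1 m[φ1→Q] = [9, 8, 7]
r1 m[φ1→H] = [8, 8, 9]
r1 m[φ2→K] = [9, 9, 9]
r1 m[φ2→B] = [9, 9, 9]
r1 m[φ2→H] = [9, 8, 9]
r1 m[φ3→Q] = [7, 3, 6]
r1 m[φ3→P] = [6, 5, 7]
r1 m[φ4→Q] = [2, 8, 7]
r1 m[φ5→H] = [7, 5, 2]
r1 m[φ6→P] = [1, 9, 7]
r1 m[E→φ0] = [1, 1, 1]
r1 m[K→φ2] = [1, 1, 1]
r1 m[B→φ2] = [1, 1, 1]
r1 m[Q→φ1] = [1, 1, 1]
r1 m[Q→φ3] = [1, 1, 1]
r1 m[Q→φ4] = [1, 1, 1]
r1 m[P→φ3] = [1, 1, 1]
r1 m[P→φ6] = [1, 1, 1]
r1 m[H→φ0] = [1, 1, 1]
r1 m[H→φ1] = [1, 1, 1]
r1 m[H→φ2] = [1, 1, 1]
r1 m[H→φ5] = [1, 1, 1]
r2 m[φ0→E] = [7, 5, 4]
r2 m[φ0→H] = [3, 7, 5]
r2 m[φ1→Q] = [9, 8, 7]
r2 m[φ1→H] = [8, 8, 9]
r2 m[φ2→K] = [9, 9, 9]
r2 m[φ2→B] = [9, 9, 9]
r2 m[φ2→H] = [9, 8, 9]
r2 m[φ3→Q] = [7, 3, 6]
r2 m[φ3→P] = [6, 5, 7]
r2 m[φ4→Q] = [2, 8, 7]
r2 m[φ5→H] = [7, 5, 2]
r2 m[φ6→P] = [1, 9, 7]
r2 m[E→φ0] = [1, 1, 1]
r2 m[K→φ2] = [1, 1, 1]
r2 m[B→φ2] = [1, 1, 1]
r2 m[Q→φ1] = [14, 24, 42]
r2 m[Q→φ3] = [18, 64, 49]
r2 m[Q→φ4] = [63, 24, 42]
r2 m[P→φ3] = [1, 9, 7]
r2 m[P→φ6] = [6, 5, 7]
r2 m[H→φ0] = [504, 320, 162]
r2 m[H→φ1] = [189, 280, 90]
r2 m[H→φ2] = [168, 280, 90]
r2 m[H→φ5] = [216, 448, 405]
r3 m[φ0→E] = [2240, 1512, 1008]
r3 m[φ0→H] = [3, 7, 5]
r3 m[φ1→Q] = [810, 2240, 1960]
r3 m[φ1→H] = [192, 294, 252]
r3 m[φ2→K] = [2240, 1512, 1960]
r3 m[φ2→B] = [1960, 2240, 1008]
r3 m[φ2→H] = [9, 8, 9]
r3 m[φ3→Q] = [49, 21, 45]
r3 m[φ3→P] = [294, 245, 196]
r3 m[φ4→Q] = [2, 8, 7]
r3 m[φ5→H] = [7, 5, 2]
r3 m[φ6→P] = [1, 9, 7]
r3 m[E→φ0] = [1, 1, 1]
r3 m[K→φ2] = [1, 1, 1]
r3 m[B→φ2] = [1, 1, 1]
r3 m[Q→φ1] = [14, 24, 42]
r3 m[Q→φ3] = [18, 64, 49]
r3 m[Q→φ4] = [63, 24, 42]
r3 m[P→φ3] = [1, 9, 7]
r3 m[P→φ6] = [6, 5, 7]
r3 m[H→φ0] = [504, 320, 162]
r3 m[H→φ1] = [189, 280, 90]
r3 m[H→φ2] = [168, 280, 90]
r3 m[H→φ5] = [216, 448, 405]
r4 m[φ0→E] = [2240, 1512, 1008]
r4 m[φ0→H] = [3, 7, 5]
r4 m[φ1→Q] = [810, 2240, 1960]
r4 m[φ1→H] = [192, 294, 252]
r4 m[φ2→K] = [2240, 1512, 1960]
r4 m[φ2→B] = [1960, 2240, 1008]
r4 m[φ2→H] = [9, 8, 9]
r4 m[φ3→Q] = [49, 21, 45]
r4 m[φ3→P] = [294, 245, 196]
r4 m[φ4→Q] = [2, 8, 7]
r4 m[φ5→H] = [7, 5, 2]
r4 m[φ6→P] = [1, 9, 7]
r4 m[E→φ0] = [1, 1, 1]
r4 m[K→φ2] = [1, 1, 1]
r4 m[B→φ2] = [1, 1, 1]
r4 m[Q→φ1] = [98, 168, 315]
r4 m[Q→φ3] = [1620, 17920, 13720]
r4 m[Q→φ4] = [39690, 47040, 88200]
r4 m[P→φ3] = [1, 9, 7]
r4 m[P→φ6] = [294, 245, 196]
r4 m[H→φ0] = [12096, 11760, 4536]
r4 m[H→φ1] = [189, 280, 90]
r4 m[H→φ2] = [4032, 10290, 2520]
r4 m[H→φ5] = [5184, 16464, 11340]
r5 m[φ0→E] = [82320, 36288, 24192]
r5 m[φ0→H] = [3, 7, 5]
r5 m[φ1→Q] = [810, 2240, 1960]
r5 m[φ1→H] = [1344, 2205, 1890]
r5 m[φ2→K] = [82320, 36288, 72030]
r5 m[φ2→B] = [72030, 82320, 30870]
r5 m[φ2→H] = [9, 8, 9]
r5 m[φ3→Q] = [49, 21, 45]
r5 m[φ3→P] = [82320, 68600, 54880]
r5 m[φ4→Q] = [2, 8, 7]
r5 m[φ5→H] = [7, 5, 2]
r5 m[φ6→P] = [1, 9, 7]
r5 m[E→φ0] = [1, 1, 1]
r5 m[K→φ2] = [1, 1, 1]
r5 m[B→φ2] = [1, 1, 1]
r5 m[Q→φ1] = [98, 168, 315]
r5 m[Q→φ3] = [1620, 17920, 13720]
r5 m[Q→φ4] = [39690, 47040, 88200]
r5 m[P→φ3] = [1, 9, 7]
r5 m[P→φ6] = [294, 245, 196]
r5 m[H→φ0] = [12096, 11760, 4536]
r5 m[H→φ1] = [189, 280, 90]
r5 m[H→φ2] = [4032, 10290, 2520]
r5 m[H→φ5] = [5184, 16464, 11340]
r6 m[φ0→E] = [82320, 36288, 24192]
r6 m[φ0→H] = [3, 7, 5]
r6 m[φ1→Q] = [810, 2240, 1960]
r6 m[φ1→H] = [1344, 2205, 1890]
r6 m[φ2→K] = [82320, 36288, 72030]
r6 m[φ2→B] = [72030, 82320, 30870]
r6 m[φ2→H] = [9, 8, 9]
r6 m[φ3→Q] = [49, 21, 45]
r6 m[φ3→P] = [82320, 68600, 54880]
r6 m[φ4→Q] = [2, 8, 7]
r6 m[φ5→H] = [7, 5, 2]
r6 m[φ6→P] = [1, 9, 7]
r6 m[E→φ0] = [1, 1, 1]
r6 m[K→φ2] = [1, 1, 1]
r6 m[B→φ2] = [1, 1, 1]
r6 m[Q→φ1] = [98, 168, 315]
r6 m[Q→φ3] = [1620, 17920, 13720]
r6 m[Q→φ4] = [39690, 47040, 88200]
r6 m[P→φ3] = [1, 9, 7]
r6 m[P→φ6] = [82320, 68600, 54880]
r6 m[H→φ0] = [84672, 88200, 34020]
r6 m[H→φ1] = [189, 280, 90]
r6 m[H→φ2] = [28224, 77175, 18900]
r6 m[H→φ5] = [36288, 123480, 85050]
r7 m[φ0→E] = [617400, 254016, 169344]
r7 m[φ0→H] = [3, 7, 5]
r7 m[φ1→Q] = [810, 2240, 1960]
r7 m[φ1→H] = [1344, 2205, 1890]
r7 m[φ2→K] = [617400, 254016, 540225]
r7 m[φ2→B] = [540225, 617400, 231525]
r7 m[φ2→H] = [9, 8, 9]
r7 m[φ3→Q] = [49, 21, 45]
r7 m[φ3→P] = [82320, 68600, 54880]
r7 m[φ4→Q] = [2, 8, 7]
r7 m[φ5→H] = [7, 5, 2]
r7 m[φ6→P] = [1, 9, 7]
r7 m[E→φ0] = [1, 1, 1]
r7 m[K→φ2] = [1, 1, 1]
r7 m[B→φ2] = [1, 1, 1]
r7 m[Q→φ1] = [98, 168, 315]
r7 m[Q→φ3] = [1620, 17920, 13720]
r7 m[Q→φ4] = [39690, 47040, 88200]
r7 m[P→φ3] = [1, 9, 7]
r7 m[P→φ6] = [82320, 68600, 54880]
r7 m[H→φ0] = [84672, 88200, 34020]
r7 m[H→φ1] = [189, 280, 90]
r7 m[H→φ2] = [28224, 77175, 18900]
r7 m[H→φ5] = [36288, 123480, 85050]
r8 m[φ0→E] = [617400, 254016, 169344]
r8 m[φ0→H] = [3, 7, 5]
r8 m[φ1→Q] = [810, 2240, 1960]
r8 m[φ1→H] = [1344, 2205, 1890]
r8 m[φ2→K] = [617400, 254016, 540225]
r8 m[φ2→B] = [540225, 617400, 231525]
r8 m[φ2→H] = [9, 8, 9]
r8 m[φ3→Q] = [49, 21, 45]
r8 m[φ3→P] = [82320, 68600, 54880]
r8 m[φ4→Q] = [2, 8, 7]
r8 m[φ5→H] = [7, 5, 2]
r8 m[φ6→P] = [1, 9, 7]
r8 m[E→φ0] = [1, 1, 1]
r8 m[K→φ2] = [1, 1, 1]
r8 m[B→φ2] = [1, 1, 1]
r8 m[Q→φ1] = [98, 168, 315]
r8 m[Q→φ3] = [1620, 17920, 13720]
r8 m[Q→φ4] = [39690, 47040, 88200]
r8 m[P→φ3] = [1, 9, 7]
r8 m[P→φ6] = [82320, 68600, 54880]
r8 m[H→φ0] = [84672, 88200, 34020]
r8 m[H→φ1] = [189, 280, 90]
r8 m[H→φ2] = [28224, 77175, 18900]
r8 m[H→φ5] = [36288, 123480, 85050]
fixed point reached at round 8
traceback from E: (E=0, K=0, B=1, Q=2, P=1, H=1), score=617400

assignment: (E=0, K=0, B=1, Q=2, P=1, H=1); score = 617400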